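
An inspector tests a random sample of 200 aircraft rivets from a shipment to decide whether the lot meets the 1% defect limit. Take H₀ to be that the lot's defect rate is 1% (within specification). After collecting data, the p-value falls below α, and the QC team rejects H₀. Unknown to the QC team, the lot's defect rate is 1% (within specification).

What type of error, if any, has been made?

H₀ was rejected, but H₀ is actually true.
Rejecting a true null hypothesis is a Type I error (false positive).

Type I error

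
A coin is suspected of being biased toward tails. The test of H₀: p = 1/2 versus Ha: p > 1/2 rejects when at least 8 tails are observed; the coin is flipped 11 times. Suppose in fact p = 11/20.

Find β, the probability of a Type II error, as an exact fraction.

β = P(fail to reject H₀ | Ha true) = P(S ≤ 7 | p = 11/20), S ~ Binomial(11, 11/20).
Equivalently, β = 1 − P(S ≥ 8) = 828290341647/1024000000000.

828290341647/1024000000000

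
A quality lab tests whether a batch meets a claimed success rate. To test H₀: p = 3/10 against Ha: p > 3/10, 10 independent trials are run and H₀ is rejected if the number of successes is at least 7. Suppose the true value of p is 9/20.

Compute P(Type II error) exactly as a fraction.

β = P(fail to reject H₀ | Ha true) = P(Y ≤ 6 | p = 9/20), Y ~ Binomial(10, 9/20).
Equivalently, β = 1 − P(Y ≥ 7) = 2298892939321/2560000000000.

2298892939321/2560000000000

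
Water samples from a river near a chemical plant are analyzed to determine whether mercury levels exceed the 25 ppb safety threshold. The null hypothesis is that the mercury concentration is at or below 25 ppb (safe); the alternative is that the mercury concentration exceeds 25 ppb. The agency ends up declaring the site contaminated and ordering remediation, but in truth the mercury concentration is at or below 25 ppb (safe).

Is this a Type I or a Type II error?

Type I error

'Declaring the site contaminated and ordering remediation' corresponds to rejecting H₀.
H₀ was rejected but H₀ is true — a Type I error (false positive).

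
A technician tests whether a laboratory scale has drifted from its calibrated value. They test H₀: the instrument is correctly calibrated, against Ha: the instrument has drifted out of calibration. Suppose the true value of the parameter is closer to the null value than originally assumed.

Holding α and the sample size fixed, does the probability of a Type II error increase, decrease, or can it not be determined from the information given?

It increases.

A smaller true effect puts the Ha sampling distribution closer to H₀, so more of it falls in the non-rejection region.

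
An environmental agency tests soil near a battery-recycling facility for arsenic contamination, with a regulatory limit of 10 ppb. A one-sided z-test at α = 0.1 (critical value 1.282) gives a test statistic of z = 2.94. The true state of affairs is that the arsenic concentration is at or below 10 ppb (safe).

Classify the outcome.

Type I error

The conventional null hypothesis is that the arsenic concentration is at or below 10 ppb (safe).
Since z = 2.94 > z* = 1.282, H₀ is rejected.
H₀ is true (actually the arsenic concentration is at or below 10 ppb (safe)).
Rejecting a true H₀ is a Type I error.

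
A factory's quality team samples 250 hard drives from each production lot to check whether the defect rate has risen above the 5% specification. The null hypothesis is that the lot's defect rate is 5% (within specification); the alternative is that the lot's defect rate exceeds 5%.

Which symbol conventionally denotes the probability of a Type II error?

β

P(Type II error) = P(fail to reject H₀ | H₀ false) = β.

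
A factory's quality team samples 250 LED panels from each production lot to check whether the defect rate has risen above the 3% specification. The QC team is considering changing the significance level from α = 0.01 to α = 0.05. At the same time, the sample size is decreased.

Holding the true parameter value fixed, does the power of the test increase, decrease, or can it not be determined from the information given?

The first change alone would make β decrease; the second alone would make β increase. Which effect dominates depends on the magnitudes, which are not given.
Since power = 1 − β, the effect on power is likewise indeterminate.

Cannot be determined from the information given.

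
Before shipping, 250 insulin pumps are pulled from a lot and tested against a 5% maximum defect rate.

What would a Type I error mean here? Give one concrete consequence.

With the conventional null hypothesis that the lot's defect rate is 5% (within specification):
A Type I error is rejecting H₀ when H₀ is true.
Here that means rejecting the lot and scrapping or reworking it when actually the lot's defect rate is 5% (within specification).

A Type I error would mean concluding that the lot's defect rate exceeds 5% when in fact the lot's defect rate is 5% (within specification). Consequence: an acceptable shipment is needlessly reworked at extra cost.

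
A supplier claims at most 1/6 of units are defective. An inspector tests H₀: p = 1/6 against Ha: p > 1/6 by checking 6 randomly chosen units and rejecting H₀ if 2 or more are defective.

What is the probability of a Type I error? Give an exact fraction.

12281/46656

The significance level is the probability, assuming p = 1/6, of seeing 2 or more defectives in 6 draws.
α = 1 − P(K ≤ 1) = 1 − 34375/46656 = 12281/46656.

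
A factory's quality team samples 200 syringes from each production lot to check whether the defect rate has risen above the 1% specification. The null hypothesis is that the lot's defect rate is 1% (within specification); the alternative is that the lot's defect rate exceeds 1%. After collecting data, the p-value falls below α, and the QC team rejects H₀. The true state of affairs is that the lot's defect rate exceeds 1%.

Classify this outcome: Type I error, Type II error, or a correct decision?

Neither — the decision is correct.

The test rejected a false H₀ — the decision matches the true state.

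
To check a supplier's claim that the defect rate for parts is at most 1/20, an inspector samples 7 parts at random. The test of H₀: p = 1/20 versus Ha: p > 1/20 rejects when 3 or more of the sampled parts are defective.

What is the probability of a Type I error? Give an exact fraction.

961803/256000000

α = P(reject H₀ | H₀ true) = P(X ≥ 3 | p = 1/20), X ~ Binomial(7, 1/20).
α = 1 − P(X ≤ 2) = 1 − 255038197/256000000 = 961803/256000000.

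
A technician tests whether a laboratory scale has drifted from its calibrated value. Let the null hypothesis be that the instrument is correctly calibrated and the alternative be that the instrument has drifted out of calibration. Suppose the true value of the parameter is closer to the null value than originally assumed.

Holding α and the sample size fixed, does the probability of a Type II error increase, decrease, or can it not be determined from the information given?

A smaller departure from H₀ means the test statistic under Ha is distributed closer to where it would be under H₀; rejection becomes less likely.

It increases.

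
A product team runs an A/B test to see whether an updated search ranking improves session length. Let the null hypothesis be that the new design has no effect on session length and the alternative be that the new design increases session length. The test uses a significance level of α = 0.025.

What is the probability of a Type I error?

0.025

The significance level α is, by definition, the probability of a Type I error — P(reject H₀ | H₀ true).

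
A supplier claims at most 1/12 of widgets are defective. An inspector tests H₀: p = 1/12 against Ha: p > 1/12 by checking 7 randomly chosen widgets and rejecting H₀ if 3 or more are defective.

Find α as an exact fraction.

The significance level is the probability, assuming p = 1/12, of seeing 3 or more defectives in 7 draws.
Computing the lower-tail complement: 1 − 11756723/11943936 = 187213/11943936.

187213/11943936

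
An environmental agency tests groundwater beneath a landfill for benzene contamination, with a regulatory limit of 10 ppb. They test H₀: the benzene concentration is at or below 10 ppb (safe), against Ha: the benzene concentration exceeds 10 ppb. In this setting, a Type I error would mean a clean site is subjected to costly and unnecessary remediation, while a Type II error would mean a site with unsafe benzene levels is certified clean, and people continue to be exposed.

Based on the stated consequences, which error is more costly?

The Type II consequence (a site with unsafe benzene levels is certified clean, and people continue to be exposed) is more severe than the Type I consequence (a clean site is subjected to costly and unnecessary remediation).

Type II error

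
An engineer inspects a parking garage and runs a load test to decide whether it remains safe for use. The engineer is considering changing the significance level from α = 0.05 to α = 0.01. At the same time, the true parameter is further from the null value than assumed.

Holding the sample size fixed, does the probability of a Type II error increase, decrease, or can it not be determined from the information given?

Cannot be determined from the information given.

The first change alone would make β increase; the second alone would make β decrease. Which effect dominates depends on the magnitudes, which are not given.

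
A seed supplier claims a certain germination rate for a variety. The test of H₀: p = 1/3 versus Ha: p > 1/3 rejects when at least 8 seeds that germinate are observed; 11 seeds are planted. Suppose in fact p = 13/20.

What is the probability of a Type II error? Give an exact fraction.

2941183244209/5120000000000

Under the alternative p = 13/20, Y ~ Binomial(11, 13/20); β is the probability the test does not reject, P(Y < 8).
Equivalently, β = 1 − P(Y ≥ 8) = 2941183244209/5120000000000.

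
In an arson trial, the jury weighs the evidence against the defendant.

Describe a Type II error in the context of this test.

A Type II error would mean concluding that the defendant is innocent (or at least failing to establish that the defendant is guilty) when in fact the defendant is guilty.

With the conventional null hypothesis that the defendant is innocent:
A Type II error is failing to reject H₀ when H₀ is false.
Here that means acquitting the defendant when actually the defendant is guilty.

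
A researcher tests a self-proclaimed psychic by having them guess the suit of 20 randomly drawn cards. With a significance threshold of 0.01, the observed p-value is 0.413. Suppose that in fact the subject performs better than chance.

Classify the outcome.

The conventional null hypothesis is that the subject is guessing at random (p = 1/4).
Since p = 0.413 ≥ α = 0.01, H₀ is not rejected.
H₀ is false (actually the subject performs better than chance).
Failing to reject a false H₀ is a Type II error.

Type II error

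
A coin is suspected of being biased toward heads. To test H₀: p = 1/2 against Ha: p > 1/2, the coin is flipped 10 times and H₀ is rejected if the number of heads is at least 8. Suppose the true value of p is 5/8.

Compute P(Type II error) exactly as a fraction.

211794831/268435456

A Type II error is failing to reject when Ha holds: with p = 5/8, β = P(Y ≤ 7).
Adding the binomial probabilities P(Y=0)+…+P(Y=7) at p = 5/8 gives 211794831/268435456.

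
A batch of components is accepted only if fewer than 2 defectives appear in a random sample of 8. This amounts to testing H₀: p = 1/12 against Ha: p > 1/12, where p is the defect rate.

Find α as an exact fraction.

α = P(reject H₀ | H₀ true) = P(S ≥ 2 | p = 1/12), S ~ Binomial(8, 1/12).
α = 1 − P(S ≤ 1) = 1 − 370256249/429981696 = 59725447/429981696.

59725447/429981696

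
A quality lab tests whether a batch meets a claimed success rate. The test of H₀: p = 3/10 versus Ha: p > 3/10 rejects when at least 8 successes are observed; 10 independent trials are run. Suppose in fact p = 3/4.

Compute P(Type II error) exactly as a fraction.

A Type II error is failing to reject when Ha holds: with p = 3/4, β = P(K ≤ 7).
Equivalently, β = 1 − P(K ≥ 8) = 124363/262144.

124363/262144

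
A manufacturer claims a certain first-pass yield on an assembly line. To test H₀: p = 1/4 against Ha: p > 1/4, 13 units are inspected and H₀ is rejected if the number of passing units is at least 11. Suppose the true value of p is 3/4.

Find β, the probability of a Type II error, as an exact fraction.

A Type II error is failing to reject when Ha holds: with p = 3/4, β = P(Y ≤ 10).
Adding the binomial probabilities P(Y=0)+…+P(Y=10) at p = 3/4 gives 22394171/33554432.

22394171/33554432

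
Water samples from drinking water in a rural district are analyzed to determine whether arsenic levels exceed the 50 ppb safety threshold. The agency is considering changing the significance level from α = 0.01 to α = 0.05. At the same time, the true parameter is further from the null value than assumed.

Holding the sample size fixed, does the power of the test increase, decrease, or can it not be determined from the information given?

A larger α widens the rejection region, so when the alternative is true more outcomes lead to rejection — failing to reject becomes less likely. A larger true effect moves the Ha sampling distribution further from the H₀ critical value, making rejection more likely when Ha is true. Both changes push β in the same direction.
Since power = 1 − β and β decreases, power increases.

It increases.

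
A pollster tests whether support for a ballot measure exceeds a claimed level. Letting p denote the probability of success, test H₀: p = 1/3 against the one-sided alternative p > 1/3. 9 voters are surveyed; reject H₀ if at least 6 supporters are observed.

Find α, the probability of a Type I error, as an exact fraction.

The Type I error probability is α = P(X ≥ 6) computed under H₀, where X ~ Binomial(9, 1/3).
Adding the binomial terms for j = 6 through 9 with p = 1/3 yields 835/19683.

835/19683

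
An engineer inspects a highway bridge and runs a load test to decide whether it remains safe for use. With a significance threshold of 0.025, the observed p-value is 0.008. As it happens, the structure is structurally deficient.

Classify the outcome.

No error (correct decision).

The conventional null hypothesis is that the structure meets the required load capacity (safe).
Since p = 0.008 < α = 0.025, H₀ is rejected.
H₀ is false (actually the structure is structurally deficient).
The decision matches the true state — no error.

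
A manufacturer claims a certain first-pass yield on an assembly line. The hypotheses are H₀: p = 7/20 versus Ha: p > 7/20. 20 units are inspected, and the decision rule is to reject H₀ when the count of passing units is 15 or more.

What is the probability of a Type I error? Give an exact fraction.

8141536504788768391093/26214400000000000000000000

α = P(reject H₀ | H₀ true) = P(X ≥ 15 | p = 7/20), with X ~ Binomial(20, 7/20).
Summing C(20,j)(7/20)^j(13/20)^{20−j} for j = 15,…,20 gives 8141536504788768391093/26214400000000000000000000.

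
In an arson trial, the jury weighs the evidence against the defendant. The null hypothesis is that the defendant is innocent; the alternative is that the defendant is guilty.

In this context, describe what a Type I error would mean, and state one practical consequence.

A Type I error would mean concluding that the defendant is guilty when in fact the defendant is innocent. Consequence: an innocent person is convicted and punished.

A Type I error is rejecting H₀ when H₀ is true.
Here that means convicting the defendant when actually the defendant is innocent.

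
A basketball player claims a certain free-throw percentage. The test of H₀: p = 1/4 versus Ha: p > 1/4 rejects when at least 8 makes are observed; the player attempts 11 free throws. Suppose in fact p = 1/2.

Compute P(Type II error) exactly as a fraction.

Under the alternative p = 1/2, K ~ Binomial(11, 1/2); β is the probability the test does not reject, P(K < 8).
Summing C(11,j)·(1/2)^j·(1/2)^{11-j} for j = 0..7 gives 227/256.

227/256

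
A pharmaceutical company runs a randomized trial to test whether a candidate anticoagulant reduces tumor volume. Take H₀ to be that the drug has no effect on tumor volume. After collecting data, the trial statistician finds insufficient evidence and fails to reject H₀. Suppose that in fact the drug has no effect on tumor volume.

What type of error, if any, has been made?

The test retained a true H₀ — the decision matches the true state.

Neither — the decision is correct.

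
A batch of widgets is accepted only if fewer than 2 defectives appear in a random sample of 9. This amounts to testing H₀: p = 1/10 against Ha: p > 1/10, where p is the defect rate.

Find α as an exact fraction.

112579511/500000000

Under H₀, X ~ Binomial(9, 1/10); the Type I error rate is P(X ≥ 2).
Computing the lower-tail complement: 1 − 387420489/500000000 = 112579511/500000000.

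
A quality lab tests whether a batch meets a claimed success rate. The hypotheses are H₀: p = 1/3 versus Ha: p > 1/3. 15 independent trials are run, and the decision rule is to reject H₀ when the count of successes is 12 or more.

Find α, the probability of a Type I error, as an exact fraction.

4091/14348907

The Type I error probability is α = P(S ≥ 12) computed under H₀, where S ~ Binomial(15, 1/3).
P(S ≥ 12) = Σ_{j=12}^{15} C(15,j)·(1/3)^j·(2/3)^{15-j} = 4091/14348907.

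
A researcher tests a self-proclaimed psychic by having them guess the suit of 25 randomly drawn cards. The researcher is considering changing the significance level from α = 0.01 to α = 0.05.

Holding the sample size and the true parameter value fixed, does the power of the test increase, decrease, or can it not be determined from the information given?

With a larger α the critical value moves toward the center, so more of the Ha sampling distribution lies in the rejection region.
Since power = 1 − β and β decreases, power increases.

It increases.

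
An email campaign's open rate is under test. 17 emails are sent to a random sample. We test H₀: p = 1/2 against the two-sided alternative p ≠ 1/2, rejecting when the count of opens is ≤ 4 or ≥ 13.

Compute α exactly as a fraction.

The significance level is the null-hypothesis probability of the rejection region {≤4} ∪ {≥13}.
The two tails are symmetric, so α = 2·(1 + 17 + 136 + 680 + 2380)/2^17 = 6428/131072 = 1607/32768.

1607/32768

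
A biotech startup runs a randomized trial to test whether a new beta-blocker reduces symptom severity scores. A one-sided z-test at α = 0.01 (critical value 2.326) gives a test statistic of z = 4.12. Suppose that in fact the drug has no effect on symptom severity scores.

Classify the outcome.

Type I error

The conventional null hypothesis is that the drug has no effect on symptom severity scores.
Since z = 4.12 > z* = 2.326, H₀ is rejected.
H₀ is true (actually the drug has no effect on symptom severity scores).
Rejecting a true H₀ is a Type I error.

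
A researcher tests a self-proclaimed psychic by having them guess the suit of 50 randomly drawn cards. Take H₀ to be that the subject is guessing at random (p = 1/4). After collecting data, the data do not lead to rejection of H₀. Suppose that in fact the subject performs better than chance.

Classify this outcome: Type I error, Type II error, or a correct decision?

Type II error

H₀ was not rejected, but H₀ is actually false.
Failing to reject a false null hypothesis is a Type II error (false negative).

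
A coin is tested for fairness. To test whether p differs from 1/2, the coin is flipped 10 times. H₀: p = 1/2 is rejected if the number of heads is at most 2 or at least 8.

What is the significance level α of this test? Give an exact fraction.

7/64

Under H₀, K ~ Binomial(10, 1/2); α is the probability of landing in either tail, P(K ≤ 2) + P(K ≥ 8).
The two tails are symmetric, so α = 2·(1 + 10 + 45)/2^10 = 112/1024 = 7/64.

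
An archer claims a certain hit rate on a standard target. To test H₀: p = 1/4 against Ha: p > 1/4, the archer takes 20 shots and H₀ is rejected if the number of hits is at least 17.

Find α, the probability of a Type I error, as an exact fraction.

32551/1099511627776

Under H₀, Y ~ Binomial(20, 1/4), and α = P(Y ≥ 17).
P(Y ≥ 17) = Σ_{j=17}^{20} C(20,j)·(1/4)^j·(3/4)^{20-j} = 32551/1099511627776.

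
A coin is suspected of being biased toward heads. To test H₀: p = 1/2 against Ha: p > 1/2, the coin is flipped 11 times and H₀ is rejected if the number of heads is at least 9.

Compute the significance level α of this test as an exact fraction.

α = P(reject H₀ | H₀ true) = P(K ≥ 9 | p = 1/2), with K ~ Binomial(11, 1/2).
P(K ≥ 9) = [C(11,9) + C(11,10) + C(11,11)] / 2^11 = (55 + 11 + 1) / 2048 = 67/2048.

67/2048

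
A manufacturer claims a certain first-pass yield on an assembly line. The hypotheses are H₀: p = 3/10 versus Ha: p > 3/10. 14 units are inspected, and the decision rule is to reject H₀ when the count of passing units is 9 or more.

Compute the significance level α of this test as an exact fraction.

828852291297/100000000000000

Under H₀, K ~ Binomial(14, 3/10), and α = P(K ≥ 9).
P(K ≥ 9) = Σ_{j=9}^{14} C(14,j)·(3/10)^j·(7/10)^{14-j} = 828852291297/100000000000000.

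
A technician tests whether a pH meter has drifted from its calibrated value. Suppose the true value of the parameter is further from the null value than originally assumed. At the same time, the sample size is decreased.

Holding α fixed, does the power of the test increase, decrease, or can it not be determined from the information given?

Cannot be determined from the information given.

The first change alone would make β decrease; the second alone would make β increase. Which effect dominates depends on the magnitudes, which are not given.
Since power = 1 − β, the effect on power is likewise indeterminate.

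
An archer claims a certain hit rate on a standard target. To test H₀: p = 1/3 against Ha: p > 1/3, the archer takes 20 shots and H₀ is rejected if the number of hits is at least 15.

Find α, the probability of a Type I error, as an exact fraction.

Under H₀, X ~ Binomial(20, 1/3), and α = P(X ≥ 15).
P(X ≥ 15) = Σ_{j=15}^{20} C(20,j)·(1/3)^j·(2/3)^{20-j} = 64841/387420489.

64841/387420489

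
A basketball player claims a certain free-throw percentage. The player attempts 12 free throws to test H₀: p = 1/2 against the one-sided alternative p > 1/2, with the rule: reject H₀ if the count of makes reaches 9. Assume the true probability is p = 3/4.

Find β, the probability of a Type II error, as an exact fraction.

5892517/16777216

β = P(fail to reject H₀ | Ha true) = P(K ≤ 8 | p = 3/4), K ~ Binomial(12, 3/4).
Equivalently, β = 1 − P(K ≥ 9) = 5892517/16777216.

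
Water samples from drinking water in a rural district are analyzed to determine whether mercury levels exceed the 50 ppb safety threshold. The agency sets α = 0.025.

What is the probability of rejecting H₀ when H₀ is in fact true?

The significance level α is, by definition, the probability of a Type I error — P(reject H₀ | H₀ true).

0.025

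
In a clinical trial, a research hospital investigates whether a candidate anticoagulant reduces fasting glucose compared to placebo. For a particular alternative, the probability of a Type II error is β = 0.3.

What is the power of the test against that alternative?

0.7

Power = 1 − β = 1 − 0.3 = 0.7.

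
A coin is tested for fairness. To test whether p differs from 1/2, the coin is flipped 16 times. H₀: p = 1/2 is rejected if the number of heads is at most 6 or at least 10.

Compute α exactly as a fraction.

14893/32768

The significance level is the null-hypothesis probability of the rejection region {≤6} ∪ {≥10}.
The two tails are symmetric, so α = 2·(1 + 16 + 120 + 560 + 1820 + 4368 + 8008)/2^16 = 29786/65536 = 14893/32768.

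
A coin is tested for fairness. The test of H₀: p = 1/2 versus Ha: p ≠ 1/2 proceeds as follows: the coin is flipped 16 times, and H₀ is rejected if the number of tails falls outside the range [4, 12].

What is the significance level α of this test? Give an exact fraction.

α = P(S ≤ 3 or S ≥ 13 | p = 1/2), S ~ Binomial(16, 1/2).
By symmetry, α = 2·P(S ≤ 3) = 2·(1 + 16 + 120 + 560)/65536 = 1394/65536 = 697/32768.

697/32768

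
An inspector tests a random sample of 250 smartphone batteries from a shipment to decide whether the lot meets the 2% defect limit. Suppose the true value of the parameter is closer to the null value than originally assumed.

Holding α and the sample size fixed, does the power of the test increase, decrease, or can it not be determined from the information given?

When the true parameter is near the null value, the test has a harder time distinguishing Ha from H₀.
Since power = 1 − β and β increases, power decreases.

It decreases.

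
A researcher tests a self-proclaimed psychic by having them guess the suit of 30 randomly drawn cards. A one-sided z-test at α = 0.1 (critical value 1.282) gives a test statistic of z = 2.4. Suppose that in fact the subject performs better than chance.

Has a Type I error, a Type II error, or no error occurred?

The conventional null hypothesis is that the subject is guessing at random (p = 1/4).
Since z = 2.4 > z* = 1.282, H₀ is rejected.
H₀ is false (actually the subject performs better than chance).
The decision matches the true state — no error.

No error — this is a correct decision.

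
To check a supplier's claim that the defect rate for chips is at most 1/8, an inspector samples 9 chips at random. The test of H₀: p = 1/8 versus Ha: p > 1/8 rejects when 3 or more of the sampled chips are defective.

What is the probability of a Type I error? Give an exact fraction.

α = P(reject H₀ | H₀ true) = P(K ≥ 3 | p = 1/8), K ~ Binomial(9, 1/8).
Computing the lower-tail complement: 1 − 30471091/33554432 = 3083341/33554432.

3083341/33554432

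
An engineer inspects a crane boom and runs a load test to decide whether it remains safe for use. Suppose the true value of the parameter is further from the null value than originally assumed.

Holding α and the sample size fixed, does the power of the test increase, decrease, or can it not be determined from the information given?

It increases.

The further the true parameter sits from the null value, the more of the Ha sampling distribution falls in the rejection region.
Since power = 1 − β and β decreases, power increases.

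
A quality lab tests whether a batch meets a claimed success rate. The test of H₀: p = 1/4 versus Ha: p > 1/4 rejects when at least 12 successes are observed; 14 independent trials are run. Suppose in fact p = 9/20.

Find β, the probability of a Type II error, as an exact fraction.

817437922121895041/819200000000000000

Under the alternative p = 9/20, K ~ Binomial(14, 9/20); β is the probability the test does not reject, P(K < 12).
Summing C(14,j)·(9/20)^j·(11/20)^{14-j} for j = 0..11 gives 817437922121895041/819200000000000000.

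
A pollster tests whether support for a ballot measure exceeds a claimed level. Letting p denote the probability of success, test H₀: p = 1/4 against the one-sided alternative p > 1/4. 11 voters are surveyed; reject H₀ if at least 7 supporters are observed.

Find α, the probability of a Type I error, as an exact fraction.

The Type I error probability is α = P(S ≥ 7) computed under H₀, where S ~ Binomial(11, 1/4).
Adding the binomial terms for j = 7 through 11 with p = 1/4 yields 15857/2097152.

15857/2097152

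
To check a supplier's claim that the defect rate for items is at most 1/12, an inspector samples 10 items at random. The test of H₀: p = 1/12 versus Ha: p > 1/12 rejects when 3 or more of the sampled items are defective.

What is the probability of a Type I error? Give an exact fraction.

α = P(reject H₀ | H₀ true) = P(Y ≥ 3 | p = 1/12), Y ~ Binomial(10, 1/12).
Via the complement, α = 1 − Σ_{j=0}^{2} C(10,j)(1/12)^j(11/12)^{10-j} = 229526089/5159780352.

229526089/5159780352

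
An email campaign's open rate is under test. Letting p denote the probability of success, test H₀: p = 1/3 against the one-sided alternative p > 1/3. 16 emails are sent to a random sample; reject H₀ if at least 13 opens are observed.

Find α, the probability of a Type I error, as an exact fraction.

The Type I error probability is α = P(S ≥ 13) computed under H₀, where S ~ Binomial(16, 1/3).
P(S ≥ 13) = Σ_{j=13}^{16} C(16,j)·(1/3)^j·(2/3)^{16-j} = 4993/43046721.

4993/43046721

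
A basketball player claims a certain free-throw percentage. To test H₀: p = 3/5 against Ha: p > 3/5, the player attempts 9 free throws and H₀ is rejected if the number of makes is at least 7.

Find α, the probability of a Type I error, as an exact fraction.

The Type I error probability is α = P(K ≥ 7) computed under H₀, where K ~ Binomial(9, 3/5).
P(K ≥ 7) = Σ_{j=7}^{9} C(9,j)·(3/5)^j·(2/5)^{9-j} = 452709/1953125.

452709/1953125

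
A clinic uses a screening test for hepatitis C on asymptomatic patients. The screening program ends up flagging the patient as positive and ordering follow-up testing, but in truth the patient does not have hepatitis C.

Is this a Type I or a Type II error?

The null hypothesis here is that the patient does not have hepatitis C.
'Flagging the patient as positive and ordering follow-up testing' corresponds to rejecting H₀.
H₀ was rejected but H₀ is true — a Type I error (false positive).

Type I error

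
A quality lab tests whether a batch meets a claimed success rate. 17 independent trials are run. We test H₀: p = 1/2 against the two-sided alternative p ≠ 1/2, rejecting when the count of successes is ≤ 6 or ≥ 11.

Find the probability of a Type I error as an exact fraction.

The significance level is the null-hypothesis probability of the rejection region {≤6} ∪ {≥11}.
By symmetry, α = 2·P(Y ≤ 6) = 2·(1 + 17 + 136 + 680 + 2380 + 6188 + 12376)/131072 = 43556/131072 = 10889/32768.

10889/32768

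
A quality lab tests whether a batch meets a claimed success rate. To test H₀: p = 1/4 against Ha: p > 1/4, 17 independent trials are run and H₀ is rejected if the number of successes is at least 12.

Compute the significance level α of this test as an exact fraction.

α = P(reject H₀ | H₀ true) = P(Y ≥ 12 | p = 1/4), with Y ~ Binomial(17, 1/4).
Summing C(17,j)(1/4)^j(3/4)^{17−j} for j = 12,…,17 gives 429025/4294967296.

429025/4294967296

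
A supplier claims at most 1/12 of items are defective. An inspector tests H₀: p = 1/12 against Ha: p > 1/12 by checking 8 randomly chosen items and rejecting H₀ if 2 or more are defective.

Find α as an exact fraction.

59725447/429981696

The significance level is the probability, assuming p = 1/12, of seeing 2 or more defectives in 8 draws.
α = 1 − P(S ≤ 1) = 1 − 370256249/429981696 = 59725447/429981696.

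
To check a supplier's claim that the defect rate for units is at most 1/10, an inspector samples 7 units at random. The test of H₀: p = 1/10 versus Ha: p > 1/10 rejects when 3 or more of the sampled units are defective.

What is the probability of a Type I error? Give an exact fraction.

The significance level is the probability, assuming p = 1/10, of seeing 3 or more defectives in 7 draws.
α = 1 − P(X ≤ 2) = 1 − 1948617/2000000 = 51383/2000000.

51383/2000000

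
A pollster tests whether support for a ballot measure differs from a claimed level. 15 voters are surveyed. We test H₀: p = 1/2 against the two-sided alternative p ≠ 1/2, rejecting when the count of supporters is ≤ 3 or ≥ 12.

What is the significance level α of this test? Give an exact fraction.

α = P(Y ≤ 3 or Y ≥ 12 | p = 1/2), Y ~ Binomial(15, 1/2).
Each tail has probability (1 + 15 + 105 + 455)/32768; doubling gives α = 1152/32768 = 9/256.

9/256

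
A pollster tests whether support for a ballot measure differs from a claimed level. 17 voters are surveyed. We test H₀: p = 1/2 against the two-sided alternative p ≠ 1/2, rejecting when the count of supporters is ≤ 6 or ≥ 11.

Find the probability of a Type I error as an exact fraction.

α = P(K ≤ 6 or K ≥ 11 | p = 1/2), K ~ Binomial(17, 1/2).
By symmetry, α = 2·P(K ≤ 6) = 2·(1 + 17 + 136 + 680 + 2380 + 6188 + 12376)/131072 = 43556/131072 = 10889/32768.

10889/32768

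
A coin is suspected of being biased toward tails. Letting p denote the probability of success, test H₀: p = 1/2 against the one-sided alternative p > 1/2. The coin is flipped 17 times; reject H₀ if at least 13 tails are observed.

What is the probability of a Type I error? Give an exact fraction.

The Type I error probability is α = P(K ≥ 13) computed under H₀, where K ~ Binomial(17, 1/2).
P(K ≥ 13) = [C(17,13) + C(17,14) + C(17,15) + C(17,16) + C(17,17)] / 2^17 = (2380 + 680 + 136 + 17 + 1) / 131072 = 3214/131072 = 1607/65536.

1607/65536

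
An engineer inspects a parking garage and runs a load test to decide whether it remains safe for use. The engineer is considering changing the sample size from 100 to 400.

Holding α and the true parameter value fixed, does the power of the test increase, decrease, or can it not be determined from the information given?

Increasing n separates the H₀ and Ha sampling distributions, so under Ha fewer outcomes land in the acceptance region.
Since power = 1 − β and β decreases, power increases.

It increases.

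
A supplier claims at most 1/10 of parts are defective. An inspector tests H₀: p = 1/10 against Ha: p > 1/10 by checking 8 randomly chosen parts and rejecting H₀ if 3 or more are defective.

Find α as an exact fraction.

3809179/100000000

α = P(reject H₀ | H₀ true) = P(Y ≥ 3 | p = 1/10), Y ~ Binomial(8, 1/10).
α = 1 − P(Y ≤ 2) = 1 − 96190821/100000000 = 3809179/100000000.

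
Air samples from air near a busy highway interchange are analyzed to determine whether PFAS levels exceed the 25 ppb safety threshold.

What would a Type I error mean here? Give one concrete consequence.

With the conventional null hypothesis that the PFAS concentration is at or below 25 ppb (safe):
A Type I error is rejecting H₀ when H₀ is true.
Here that means declaring the site contaminated and ordering remediation when actually the PFAS concentration is at or below 25 ppb (safe).

A Type I error would mean concluding that the PFAS concentration exceeds 25 ppb when in fact the PFAS concentration is at or below 25 ppb (safe). Consequence: a clean site is subjected to costly and unnecessary remediation.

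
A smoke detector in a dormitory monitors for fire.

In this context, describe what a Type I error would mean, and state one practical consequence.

A Type I error would mean concluding that there is a fire when in fact there is no fire. Consequence: the building is evacuated for a false alarm, disrupting work.

With the conventional null hypothesis that there is no fire:
A Type I error is rejecting H₀ when H₀ is true.
Here that means sounding the alarm and evacuating the building when actually there is no fire.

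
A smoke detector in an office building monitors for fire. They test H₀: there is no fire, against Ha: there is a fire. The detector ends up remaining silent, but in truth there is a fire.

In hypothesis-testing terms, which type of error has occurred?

'Remaining silent' corresponds to failing to reject H₀.
H₀ was not rejected but H₀ is false — a Type II error (false negative).

Type II error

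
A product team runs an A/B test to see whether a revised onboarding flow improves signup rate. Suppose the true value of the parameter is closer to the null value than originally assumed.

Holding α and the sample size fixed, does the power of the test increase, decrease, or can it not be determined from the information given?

When the true parameter is near the null value, the test has a harder time distinguishing Ha from H₀.
Since power = 1 − β and β increases, power decreases.

It decreases.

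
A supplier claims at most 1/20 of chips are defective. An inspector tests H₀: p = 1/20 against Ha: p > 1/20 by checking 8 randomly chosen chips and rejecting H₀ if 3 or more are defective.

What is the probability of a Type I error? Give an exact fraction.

The significance level is the probability, assuming p = 1/20, of seeing 3 or more defectives in 8 draws.
α = 1 − P(X ≤ 2) = 1 − 25451821621/25600000000 = 148178379/25600000000.

148178379/25600000000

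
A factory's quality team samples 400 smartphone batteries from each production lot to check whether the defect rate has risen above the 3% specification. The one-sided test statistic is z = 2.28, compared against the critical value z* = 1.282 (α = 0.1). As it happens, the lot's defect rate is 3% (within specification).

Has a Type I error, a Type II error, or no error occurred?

The conventional null hypothesis is that the lot's defect rate is 3% (within specification).
Since z = 2.28 > z* = 1.282, H₀ is rejected.
H₀ is true (actually the lot's defect rate is 3% (within specification)).
Rejecting a true H₀ is a Type I error.

Type I error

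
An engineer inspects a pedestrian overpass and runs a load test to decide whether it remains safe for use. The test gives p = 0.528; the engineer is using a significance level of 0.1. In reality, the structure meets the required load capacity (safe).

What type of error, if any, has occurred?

The conventional null hypothesis is that the structure meets the required load capacity (safe).
Since p = 0.528 ≥ α = 0.1, H₀ is not rejected.
H₀ is true (actually the structure meets the required load capacity (safe)).
The decision matches the true state — no error.

Neither — the decision is correct.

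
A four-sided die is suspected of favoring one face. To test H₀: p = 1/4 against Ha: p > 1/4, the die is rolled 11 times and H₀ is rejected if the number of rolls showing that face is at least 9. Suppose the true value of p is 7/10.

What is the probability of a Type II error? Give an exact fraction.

2749038183/4000000000

β = P(fail to reject H₀ | Ha true) = P(S ≤ 8 | p = 7/10), S ~ Binomial(11, 7/10).
Equivalently, β = 1 − P(S ≥ 9) = 2749038183/4000000000.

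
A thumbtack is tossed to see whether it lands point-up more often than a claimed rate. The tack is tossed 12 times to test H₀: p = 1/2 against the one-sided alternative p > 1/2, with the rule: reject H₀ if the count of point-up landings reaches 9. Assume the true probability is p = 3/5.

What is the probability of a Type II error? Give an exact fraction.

A Type II error is failing to reject when Ha holds: with p = 3/5, β = P(X ≤ 8).
Equivalently, β = 1 − P(X ≥ 9) = 37825328/48828125.

37825328/48828125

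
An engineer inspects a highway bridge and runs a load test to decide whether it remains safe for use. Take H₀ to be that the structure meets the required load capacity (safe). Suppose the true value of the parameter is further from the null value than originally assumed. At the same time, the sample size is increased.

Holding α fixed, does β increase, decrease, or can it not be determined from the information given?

It decreases.

The further the true parameter sits from the null value, the more of the Ha sampling distribution falls in the rejection region. A larger sample reduces the standard error, pulling the sampling distribution under Ha further from the non-rejection region. Both changes push β in the same direction.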